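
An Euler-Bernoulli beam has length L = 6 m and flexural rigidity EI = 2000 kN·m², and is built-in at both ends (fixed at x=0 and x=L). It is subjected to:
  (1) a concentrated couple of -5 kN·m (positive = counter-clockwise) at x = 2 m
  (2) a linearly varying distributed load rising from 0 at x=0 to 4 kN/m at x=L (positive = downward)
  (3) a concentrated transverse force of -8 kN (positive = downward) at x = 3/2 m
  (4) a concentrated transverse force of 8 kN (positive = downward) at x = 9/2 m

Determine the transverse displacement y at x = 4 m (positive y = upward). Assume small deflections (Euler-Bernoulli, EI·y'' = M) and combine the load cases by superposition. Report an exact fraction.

Load 1 — applied couple M₀=-5 kN·m at a=2 m (b=L-a=4):
  y_1 = (R_Ax³/6 - M_Ax²/2 - M₀(x-a)²/2)/EI  [x>a] with R_A=-10/9, M_A=0 = ((-10/9)·4³/6 - 0·4²/2 - (-5)·(4-2)²/2)/2000 = -1/1080 m
Load 2 — triangular load w₀=4 kN/m (0→w₀ over full span):
  y_2 = -w₀x²(L-x)²(x+2L)/(120LEI) = -4·4²·(6-4)²·(4+2·6)/(120·6·2000) = -16/5625 m
Load 3 — point force P=-8 kN at a=3/2 m (b=L-a=9/2):
  y_3 = -Pa²(L-x)²(3bL-(3b+a)(L-x))/(6L³EI)  [x>a] = -(-8)·(3/2)²·(6-4)²·(3·(9/2)·6-(3·(9/2)+(3/2))·(6-4))/(6·6³·2000) = 17/12000 m
Load 4 — point force P=8 kN at a=9/2 m (b=L-a=3/2):
  y_4 = -Pb²x²(3aL-(3a+b)x)/(6L³EI)  [x≤a] = -8·(3/2)²·4²·(3·(9/2)·6-(3·(9/2)+(3/2))·4)/(6·6³·2000) = -7/3000 m
Superposition: y = Σ y_i = -2531/540000 m ≈ -0.004687 m

y(4) = -2531/540000 m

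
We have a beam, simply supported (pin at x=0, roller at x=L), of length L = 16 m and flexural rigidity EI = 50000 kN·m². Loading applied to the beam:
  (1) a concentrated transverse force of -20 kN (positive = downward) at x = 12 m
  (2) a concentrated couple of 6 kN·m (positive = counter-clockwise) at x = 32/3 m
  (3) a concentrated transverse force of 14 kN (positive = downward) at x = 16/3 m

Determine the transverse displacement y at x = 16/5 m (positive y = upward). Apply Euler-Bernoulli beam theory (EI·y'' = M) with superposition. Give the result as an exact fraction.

y(16/5) = -48328/31640625 m

Load 1 — point force P=-20 kN at a=12 m (b=L-a=4):
  y_1 = -Pbx(L²-b²-x²)/(6LEI)  [x≤a] = -(-20)·4·(16/5)·(16²-4²-(16/5)²)/(6·16·50000) = 2872/234375 m
Load 2 — applied couple M₀=6 kN·m at a=32/3 m (b=L-a=16/3):
  y_2 = (M₀x³/(6L)+C₁x)/EI  [x≤a] with C₁=M₀(3b²-L²)/(6L)=-32/3 = (6·(16/5)³/(6·16)+(-32/3)·(16/5))/50000 = -752/1171875 m
Load 3 — point force P=14 kN at a=16/3 m (b=L-a=32/3):
  y_3 = -Pbx(L²-b²-x²)/(6LEI)  [x≤a] = -14·(32/3)·(16/5)·(16²-(32/3)²-(16/5)²)/(6·16·50000) = -415744/31640625 m
Superposition: y = Σ y_i = -48328/31640625 m ≈ -0.001527 m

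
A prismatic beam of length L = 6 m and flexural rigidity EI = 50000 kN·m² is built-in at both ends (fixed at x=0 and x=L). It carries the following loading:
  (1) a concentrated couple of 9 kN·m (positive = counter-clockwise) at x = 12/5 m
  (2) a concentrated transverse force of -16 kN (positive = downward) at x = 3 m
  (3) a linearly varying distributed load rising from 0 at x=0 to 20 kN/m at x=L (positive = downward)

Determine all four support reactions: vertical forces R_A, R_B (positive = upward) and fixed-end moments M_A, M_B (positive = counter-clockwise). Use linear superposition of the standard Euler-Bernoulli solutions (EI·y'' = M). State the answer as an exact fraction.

R_A = 304/25 kN, M_A = 327/25 kN·m, R_B = 796/25 kN, M_B = -528/25 kN·m

Load 1 — applied couple M₀=9 kN·m at a=12/5 m (b=L-a=18/5):
  R_A = 6M₀ab/L³ = 6·9·(12/5)·(18/5)/6³ = 54/25 kN
  M_A = M₀b(2a-b)/L² = 9·(18/5)·(2·(12/5)-(18/5))/6² = 27/25 kN·m
  R_B = -6M₀ab/L³ = -6·9·(12/5)·(18/5)/6³ = -54/25 kN
  M_B = M₀a(2b-a)/L² = 9·(12/5)·(2·(18/5)-(12/5))/6² = 72/25 kN·m
Load 2 — point force P=-16 kN at a=3 m (b=L-a=3):
  R_A = Pb²(3a+b)/L³ = (-16)·3²·(3·3+3)/6³ = -8 kN
  M_A = Pab²/L² = (-16)·3·3²/6² = -12 kN·m
  R_B = Pa²(a+3b)/L³ = (-16)·3²·(3+3·3)/6³ = -8 kN
  M_B = -Pa²b/L² = -(-16)·3²·3/6² = 12 kN·m
Load 3 — triangular load w₀=20 kN/m (0→w₀ over full span):
  R_A = 3w₀L/20 = 3·20·6/20 = 18 kN
  M_A = w₀L²/30 = 20·6²/30 = 24 kN·m
  R_B = 7w₀L/20 = 7·20·6/20 = 42 kN
  M_B = -w₀L²/20 = -20·6²/20 = -36 kN·m
Superposition: R_A = 304/25 kN, M_A = 327/25 kN·m, R_B = 796/25 kN, M_B = -528/25 kN·m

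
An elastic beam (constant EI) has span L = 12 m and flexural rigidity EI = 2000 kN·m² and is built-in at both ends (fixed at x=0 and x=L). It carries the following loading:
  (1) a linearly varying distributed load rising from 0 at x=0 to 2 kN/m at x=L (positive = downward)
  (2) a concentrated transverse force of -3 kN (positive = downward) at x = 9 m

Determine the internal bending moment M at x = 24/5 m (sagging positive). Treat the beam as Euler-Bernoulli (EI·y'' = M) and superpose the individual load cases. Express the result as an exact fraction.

M(24/5) = 8091/2000 kN·m

Load 1 — triangular load w₀=2 kN/m (0→w₀ over full span):
  M_1 = 3w₀Lx/20 - w₀L²/30 - w₀x³/(6L) = 3·2·12·(24/5)/20 - 2·12²/30 - 2·(24/5)³/(6·12) = 576/125 kN·m
Load 2 — point force P=-3 kN at a=9 m (b=L-a=3):
  M_2 = Pb²(3a+b)x/L³ - Pab²/L²  [x≤a] = (-3)·3²·(3·9+3)·(24/5)/12³ - (-3)·9·3²/12² = -9/16 kN·m
Superposition: M = Σ M_i = 8091/2000 kN·m ≈ 4.045500 kN·m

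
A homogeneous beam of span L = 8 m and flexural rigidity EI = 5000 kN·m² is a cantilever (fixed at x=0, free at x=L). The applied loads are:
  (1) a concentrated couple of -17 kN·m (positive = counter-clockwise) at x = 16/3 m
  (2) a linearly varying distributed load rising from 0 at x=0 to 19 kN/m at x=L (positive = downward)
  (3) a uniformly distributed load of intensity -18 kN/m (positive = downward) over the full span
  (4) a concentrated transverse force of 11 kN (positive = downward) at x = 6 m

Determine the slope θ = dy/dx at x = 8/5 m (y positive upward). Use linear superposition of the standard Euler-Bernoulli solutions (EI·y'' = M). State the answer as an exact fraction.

θ(8/5) = 18503/1171875 rad

Load 1 — applied couple M₀=-17 kN·m at a=16/3 m (b=L-a=8/3):
  θ_1 = M₀x/EI  [x≤a] = (-17)·(8/5)/5000 = -17/3125 rad
Load 2 — triangular load w₀=19 kN/m (0→w₀ over full span):
  θ_2 = (w₀Lx²/4-w₀L²x/3-w₀x⁴/(24L))/EI = (19·8·(8/5)²/4-19·8²·(8/5)/3-19·(8/5)⁴/(24·8))/5000 = -129352/1171875 rad
Load 3 — uniform load w=-18 kN/m over full span:
  θ_3 = -wx(x²-3Lx+3L²)/(6EI) = -(-18)·(8/5)·((8/5)²-3·8·(8/5)+3·8²)/(6·5000) = 11712/78125 rad
Load 4 — point force P=11 kN at a=6 m (b=L-a=2):
  θ_4 = -Px(2a-x)/(2EI)  [x≤a] = -11·(8/5)·(2·6-(8/5))/(2·5000) = -286/15625 rad
Superposition: θ = Σ θ_i = 18503/1171875 rad ≈ 0.015789 rad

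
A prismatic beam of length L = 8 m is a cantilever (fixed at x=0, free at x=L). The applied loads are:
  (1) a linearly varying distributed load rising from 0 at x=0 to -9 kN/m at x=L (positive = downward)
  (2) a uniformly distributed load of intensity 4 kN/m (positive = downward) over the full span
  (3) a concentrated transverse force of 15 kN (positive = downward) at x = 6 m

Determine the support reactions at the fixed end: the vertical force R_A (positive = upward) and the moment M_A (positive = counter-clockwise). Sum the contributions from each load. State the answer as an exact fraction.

R_A = 11 kN, M_A = 26 kN·m

Load 1 — triangular load w₀=-9 kN/m (0→w₀ over full span):
  R_A = w₀L/2 = (-9)·8/2 = -36 kN
  M_A = w₀L²/3 = (-9)·8²/3 = -192 kN·m
Load 2 — uniform load w=4 kN/m over full span:
  R_A = wL = 4·8 = 32 kN
  M_A = wL²/2 = 4·8²/2 = 128 kN·m
Load 3 — point force P=15 kN at a=6 m (b=L-a=2):
  R_A = P = 15 kN
  M_A = Pa = 15·6 = 90 kN·m
Superposition: R_A = 11 kN, M_A = 26 kN·m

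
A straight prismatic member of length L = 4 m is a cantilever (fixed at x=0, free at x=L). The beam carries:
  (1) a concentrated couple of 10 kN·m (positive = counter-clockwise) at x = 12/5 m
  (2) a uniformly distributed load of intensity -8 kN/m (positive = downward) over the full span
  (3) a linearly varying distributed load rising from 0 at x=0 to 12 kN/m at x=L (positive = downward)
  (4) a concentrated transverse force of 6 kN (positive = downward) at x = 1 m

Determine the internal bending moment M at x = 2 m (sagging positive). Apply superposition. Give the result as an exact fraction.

Load 1 — applied couple M₀=10 kN·m at a=12/5 m (b=L-a=8/5):
  M_1 = M₀  [x≤a] = 10 = 10 kN·m
Load 2 — uniform load w=-8 kN/m over full span:
  M_2 = -w(L-x)²/2 = -(-8)·(4-2)²/2 = 16 kN·m
Load 3 — triangular load w₀=12 kN/m (0→w₀ over full span):
  M_3 = w₀Lx/2 - w₀L²/3 - w₀x³/(6L) = 12·4·2/2 - 12·4²/3 - 12·2³/(6·4) = -20 kN·m
Load 4 — point force P=6 kN at a=1 m (b=L-a=3):
  M_4 = 0  [x>a] = 0 kN·m
Superposition: M = Σ M_i = 6 kN·m ≈ 6.000000 kN·m

M(2) = 6 kN·m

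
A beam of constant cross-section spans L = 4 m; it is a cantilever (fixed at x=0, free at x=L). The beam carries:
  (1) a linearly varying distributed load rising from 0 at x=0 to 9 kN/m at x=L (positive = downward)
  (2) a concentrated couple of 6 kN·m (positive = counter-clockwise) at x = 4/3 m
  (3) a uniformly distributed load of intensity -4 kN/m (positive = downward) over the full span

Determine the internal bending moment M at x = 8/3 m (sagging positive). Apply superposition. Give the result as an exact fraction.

Load 1 — triangular load w₀=9 kN/m (0→w₀ over full span):
  M_1 = w₀Lx/2 - w₀L²/3 - w₀x³/(6L) = 9·4·(8/3)/2 - 9·4²/3 - 9·(8/3)³/(6·4) = -64/9 kN·m
Load 2 — applied couple M₀=6 kN·m at a=4/3 m (b=L-a=8/3):
  M_2 = 0  [x>a] = 0 kN·m
Load 3 — uniform load w=-4 kN/m over full span:
  M_3 = -w(L-x)²/2 = -(-4)·(4-(8/3))²/2 = 32/9 kN·m
Superposition: M = Σ M_i = -32/9 kN·m ≈ -3.555556 kN·m

M(8/3) = -32/9 kN·m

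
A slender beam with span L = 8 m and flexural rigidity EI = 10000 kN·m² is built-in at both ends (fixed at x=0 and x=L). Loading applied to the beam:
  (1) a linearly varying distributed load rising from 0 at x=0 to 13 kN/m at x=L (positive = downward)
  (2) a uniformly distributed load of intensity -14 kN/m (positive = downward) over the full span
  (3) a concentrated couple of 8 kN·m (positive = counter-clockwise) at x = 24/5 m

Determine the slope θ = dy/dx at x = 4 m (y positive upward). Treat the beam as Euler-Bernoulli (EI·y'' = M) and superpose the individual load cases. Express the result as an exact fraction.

Load 1 — triangular load w₀=13 kN/m (0→w₀ over full span):
  θ_1 = -w₀(2x(L-x)(L-2x)(x+2L)+x²(L-x)²)/(120LEI) = -13·(2·4·(8-4)·(8-2·4)·(4+2·8)+4²·(8-4)²)/(120·8·10000) = -13/37500 rad
Load 2 — uniform load w=-14 kN/m over full span:
  θ_2 = -wx(L-x)(L-2x)/(12EI) = -(-14)·4·(8-4)·(8-2·4)/(12·10000) = 0 rad
Load 3 — applied couple M₀=8 kN·m at a=24/5 m (b=L-a=16/5):
  θ_3 = (R_Ax²/2 - M_Ax)/EI  [x≤a] with R_A=36/25, M_A=64/25 = ((36/25)·4²/2 - (64/25)·4)/10000 = 2/15625 rad
Superposition: θ = Σ θ_i = -41/187500 rad ≈ -0.000219 rad

θ(4) = -41/187500 rad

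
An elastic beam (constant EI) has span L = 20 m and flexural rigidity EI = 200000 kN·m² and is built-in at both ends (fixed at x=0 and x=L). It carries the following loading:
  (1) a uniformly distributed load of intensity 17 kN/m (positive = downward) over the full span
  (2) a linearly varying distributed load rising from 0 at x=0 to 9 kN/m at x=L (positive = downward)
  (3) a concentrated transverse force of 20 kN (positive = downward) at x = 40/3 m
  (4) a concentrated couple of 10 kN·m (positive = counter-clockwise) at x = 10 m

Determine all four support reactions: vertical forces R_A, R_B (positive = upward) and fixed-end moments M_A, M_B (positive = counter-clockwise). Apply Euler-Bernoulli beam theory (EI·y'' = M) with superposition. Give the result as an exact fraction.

R_A = 21917/108 kN, M_A = 38815/54 kN·m, R_B = 26683/108 kN, M_B = -43385/54 kN·m

Load 1 — uniform load w=17 kN/m over full span:
  R_A = wL/2 = 17·20/2 = 170 kN
  M_A = wL²/12 = 17·20²/12 = 1700/3 kN·m
  R_B = wL/2 = 17·20/2 = 170 kN
  M_B = -wL²/12 = -17·20²/12 = -1700/3 kN·m
Load 2 — triangular load w₀=9 kN/m (0→w₀ over full span):
  R_A = 3w₀L/20 = 3·9·20/20 = 27 kN
  M_A = w₀L²/30 = 9·20²/30 = 120 kN·m
  R_B = 7w₀L/20 = 7·9·20/20 = 63 kN
  M_B = -w₀L²/20 = -9·20²/20 = -180 kN·m
Load 3 — point force P=20 kN at a=40/3 m (b=L-a=20/3):
  R_A = Pb²(3a+b)/L³ = 20·(20/3)²·(3·(40/3)+(20/3))/20³ = 140/27 kN
  M_A = Pab²/L² = 20·(40/3)·(20/3)²/20² = 800/27 kN·m
  R_B = Pa²(a+3b)/L³ = 20·(40/3)²·((40/3)+3·(20/3))/20³ = 400/27 kN
  M_B = -Pa²b/L² = -20·(40/3)²·(20/3)/20² = -1600/27 kN·m
Load 4 — applied couple M₀=10 kN·m at a=10 m (b=L-a=10):
  R_A = 6M₀ab/L³ = 6·10·10·10/20³ = 3/4 kN
  M_A = M₀b(2a-b)/L² = 10·10·(2·10-10)/20² = 5/2 kN·m
  R_B = -6M₀ab/L³ = -6·10·10·10/20³ = -3/4 kN
  M_B = M₀a(2b-a)/L² = 10·10·(2·10-10)/20² = 5/2 kN·m
Superposition: R_A = 21917/108 kN, M_A = 38815/54 kN·m, R_B = 26683/108 kN, M_B = -43385/54 kN·m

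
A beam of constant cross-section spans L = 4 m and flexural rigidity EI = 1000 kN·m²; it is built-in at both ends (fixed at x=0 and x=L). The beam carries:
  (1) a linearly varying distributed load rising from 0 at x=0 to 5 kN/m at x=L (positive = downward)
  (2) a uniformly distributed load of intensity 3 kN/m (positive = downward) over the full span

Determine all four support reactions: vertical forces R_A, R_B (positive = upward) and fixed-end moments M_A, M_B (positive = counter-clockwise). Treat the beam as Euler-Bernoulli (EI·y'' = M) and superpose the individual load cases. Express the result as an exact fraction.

R_A = 9 kN, M_A = 20/3 kN·m, R_B = 13 kN, M_B = -8 kN·m

Load 1 — triangular load w₀=5 kN/m (0→w₀ over full span):
  R_A = 3w₀L/20 = 3·5·4/20 = 3 kN
  M_A = w₀L²/30 = 5·4²/30 = 8/3 kN·m
  R_B = 7w₀L/20 = 7·5·4/20 = 7 kN
  M_B = -w₀L²/20 = -5·4²/20 = -4 kN·m
Load 2 — uniform load w=3 kN/m over full span:
  R_A = wL/2 = 3·4/2 = 6 kN
  M_A = wL²/12 = 3·4²/12 = 4 kN·m
  R_B = wL/2 = 3·4/2 = 6 kN
  M_B = -wL²/12 = -3·4²/12 = -4 kN·m
Superposition: R_A = 9 kN, M_A = 20/3 kN·m, R_B = 13 kN, M_B = -8 kN·m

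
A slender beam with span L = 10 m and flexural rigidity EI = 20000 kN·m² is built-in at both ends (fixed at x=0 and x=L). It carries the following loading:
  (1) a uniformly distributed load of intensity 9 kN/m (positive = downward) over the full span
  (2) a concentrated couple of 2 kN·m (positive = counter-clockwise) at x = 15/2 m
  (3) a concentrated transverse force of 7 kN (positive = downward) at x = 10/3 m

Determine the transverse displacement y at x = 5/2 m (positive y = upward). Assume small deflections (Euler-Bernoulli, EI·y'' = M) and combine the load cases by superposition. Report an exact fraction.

Load 1 — uniform load w=9 kN/m over full span:
  y_1 = -wx²(L-x)²/(24EI) = -9·(5/2)²·(10-(5/2))²/(24·20000) = -27/4096 m
Load 2 — applied couple M₀=2 kN·m at a=15/2 m (b=L-a=5/2):
  y_2 = (R_Ax³/6 - M_Ax²/2)/EI  [x≤a] with R_A=9/40, M_A=5/8 = ((9/40)·(5/2)³/6 - (5/8)·(5/2)²/2)/20000 = -7/102400 m
Load 3 — point force P=7 kN at a=10/3 m (b=L-a=20/3):
  y_3 = -Pb²x²(3aL-(3a+b)x)/(6L³EI)  [x≤a] = -7·(20/3)²·(5/2)²·(3·(10/3)·10-(3·(10/3)+(20/3))·(5/2))/(6·10³·20000) = -49/51840 m
Superposition: y = Σ y_i = -31541/4147200 m ≈ -0.007605 m

y(5/2) = -31541/4147200 m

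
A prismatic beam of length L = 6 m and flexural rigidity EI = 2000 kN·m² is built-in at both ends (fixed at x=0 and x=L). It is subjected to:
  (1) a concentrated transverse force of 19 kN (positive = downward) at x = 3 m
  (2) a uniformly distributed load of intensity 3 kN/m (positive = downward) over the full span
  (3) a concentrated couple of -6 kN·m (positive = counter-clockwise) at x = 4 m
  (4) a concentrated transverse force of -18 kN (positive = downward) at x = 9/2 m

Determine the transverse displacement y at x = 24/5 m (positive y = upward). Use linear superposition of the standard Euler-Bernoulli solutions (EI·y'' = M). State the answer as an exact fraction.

Load 1 — point force P=19 kN at a=3 m (b=L-a=3):
  y_1 = -Pa²(L-x)²(3bL-(3b+a)(L-x))/(6L³EI)  [x>a] = -19·3²·(6-(24/5))²·(3·3·6-(3·3+3)·(6-(24/5)))/(6·6³·2000) = -1881/500000 m
Load 2 — uniform load w=3 kN/m over full span:
  y_2 = -wx²(L-x)²/(24EI) = -3·(24/5)²·(6-(24/5))²/(24·2000) = -162/78125 m
Load 3 — applied couple M₀=-6 kN·m at a=4 m (b=L-a=2):
  y_3 = (R_Ax³/6 - M_Ax²/2 - M₀(x-a)²/2)/EI  [x>a] with R_A=-4/3, M_A=-2 = ((-4/3)·(24/5)³/6 - (-2)·(24/5)²/2 - (-6)·((24/5)-4)²/2)/2000 = 3/15625 m
Load 4 — point force P=-18 kN at a=9/2 m (b=L-a=3/2):
  y_4 = -Pa²(L-x)²(3bL-(3b+a)(L-x))/(6L³EI)  [x>a] = -(-18)·(9/2)²·(6-(24/5))²·(3·(3/2)·6-(3·(3/2)+(9/2))·(6-(24/5)))/(6·6³·2000) = 6561/2000000 m
Superposition: y = Σ y_i = -23631/10000000 m ≈ -0.002363 m

y(24/5) = -23631/10000000 m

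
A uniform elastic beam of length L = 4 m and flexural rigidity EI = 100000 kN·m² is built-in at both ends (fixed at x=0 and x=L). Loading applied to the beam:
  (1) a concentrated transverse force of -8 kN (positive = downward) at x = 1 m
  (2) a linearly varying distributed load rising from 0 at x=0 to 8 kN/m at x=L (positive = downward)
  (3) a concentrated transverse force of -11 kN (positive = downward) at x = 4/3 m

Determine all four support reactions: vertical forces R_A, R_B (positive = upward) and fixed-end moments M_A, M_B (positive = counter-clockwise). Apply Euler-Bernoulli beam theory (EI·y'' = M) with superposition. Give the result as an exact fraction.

Load 1 — point force P=-8 kN at a=1 m (b=L-a=3):
  R_A = Pb²(3a+b)/L³ = (-8)·3²·(3·1+3)/4³ = -27/4 kN
  M_A = Pab²/L² = (-8)·1·3²/4² = -9/2 kN·m
  R_B = Pa²(a+3b)/L³ = (-8)·1²·(1+3·3)/4³ = -5/4 kN
  M_B = -Pa²b/L² = -(-8)·1²·3/4² = 3/2 kN·m
Load 2 — triangular load w₀=8 kN/m (0→w₀ over full span):
  R_A = 3w₀L/20 = 3·8·4/20 = 24/5 kN
  M_A = w₀L²/30 = 8·4²/30 = 64/15 kN·m
  R_B = 7w₀L/20 = 7·8·4/20 = 56/5 kN
  M_B = -w₀L²/20 = -8·4²/20 = -32/5 kN·m
Load 3 — point force P=-11 kN at a=4/3 m (b=L-a=8/3):
  R_A = Pb²(3a+b)/L³ = (-11)·(8/3)²·(3·(4/3)+(8/3))/4³ = -220/27 kN
  M_A = Pab²/L² = (-11)·(4/3)·(8/3)²/4² = -176/27 kN·m
  R_B = Pa²(a+3b)/L³ = (-11)·(4/3)²·((4/3)+3·(8/3))/4³ = -77/27 kN
  M_B = -Pa²b/L² = -(-11)·(4/3)²·(8/3)/4² = 88/27 kN·m
Superposition: R_A = -5453/540 kN, M_A = -1823/270 kN·m, R_B = 3833/540 kN, M_B = -443/270 kN·m

R_A = -5453/540 kN, M_A = -1823/270 kN·m, R_B = 3833/540 kN, M_B = -443/270 kN·m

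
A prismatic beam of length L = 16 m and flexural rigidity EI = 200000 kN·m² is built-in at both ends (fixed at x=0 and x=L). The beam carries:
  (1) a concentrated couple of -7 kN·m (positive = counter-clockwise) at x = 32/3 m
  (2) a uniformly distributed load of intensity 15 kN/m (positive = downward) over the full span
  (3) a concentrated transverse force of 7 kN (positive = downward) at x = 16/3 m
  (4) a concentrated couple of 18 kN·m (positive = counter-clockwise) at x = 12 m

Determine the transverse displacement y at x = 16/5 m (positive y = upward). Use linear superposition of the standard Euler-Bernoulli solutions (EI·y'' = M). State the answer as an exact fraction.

Load 1 — applied couple M₀=-7 kN·m at a=32/3 m (b=L-a=16/3):
  y_1 = (R_Ax³/6 - M_Ax²/2)/EI  [x≤a] with R_A=-7/12, M_A=-7/3 = ((-7/12)·(16/5)³/6 - (-7/3)·(16/5)²/2)/200000 = 154/3515625 m
Load 2 — uniform load w=15 kN/m over full span:
  y_2 = -wx²(L-x)²/(24EI) = -15·(16/5)²·(16-(16/5))²/(24·200000) = -2048/390625 m
Load 3 — point force P=7 kN at a=16/3 m (b=L-a=32/3):
  y_3 = -Pb²x²(3aL-(3a+b)x)/(6L³EI)  [x≤a] = -7·(32/3)²·(16/5)²·(3·(16/3)·16-(3·(16/3)+(32/3))·(16/5))/(6·16³·200000) = -1792/6328125 m
Load 4 — applied couple M₀=18 kN·m at a=12 m (b=L-a=4):
  y_4 = (R_Ax³/6 - M_Ax²/2)/EI  [x≤a] with R_A=81/64, M_A=45/8 = ((81/64)·(16/5)³/6 - (45/8)·(16/5)²/2)/200000 = -171/1562500 m
Superposition: y = Σ y_i = -707699/126562500 m ≈ -0.005592 m

y(16/5) = -707699/126562500 m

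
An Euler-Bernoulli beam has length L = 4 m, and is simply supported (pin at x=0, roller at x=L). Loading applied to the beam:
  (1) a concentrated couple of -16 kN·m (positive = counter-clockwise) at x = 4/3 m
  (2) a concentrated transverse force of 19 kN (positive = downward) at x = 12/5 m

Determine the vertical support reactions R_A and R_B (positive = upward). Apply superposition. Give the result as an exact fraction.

R_A = 18/5 kN, R_B = 77/5 kN

Load 1 — applied couple M₀=-16 kN·m at a=4/3 m (b=L-a=8/3):
  R_A = M₀/L = (-16)/4 = -4 kN
  R_B = -M₀/L = -(-16)/4 = 4 kN
Load 2 — point force P=19 kN at a=12/5 m (b=L-a=8/5):
  R_A = Pb/L = 19·(8/5)/4 = 38/5 kN
  R_B = Pa/L = 19·(12/5)/4 = 57/5 kN
Superposition: R_A = 18/5 kN, R_B = 77/5 kN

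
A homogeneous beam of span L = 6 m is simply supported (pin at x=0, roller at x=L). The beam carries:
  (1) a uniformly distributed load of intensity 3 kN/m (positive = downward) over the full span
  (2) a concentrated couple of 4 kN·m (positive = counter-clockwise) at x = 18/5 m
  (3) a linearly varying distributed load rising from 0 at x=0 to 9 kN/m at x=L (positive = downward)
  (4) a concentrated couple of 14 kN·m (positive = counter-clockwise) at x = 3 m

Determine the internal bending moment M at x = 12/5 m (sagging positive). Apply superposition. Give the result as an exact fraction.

Load 1 — uniform load w=3 kN/m over full span:
  M_1 = wx(L-x)/2 = 3·(12/5)·(6-(12/5))/2 = 324/25 kN·m
Load 2 — applied couple M₀=4 kN·m at a=18/5 m (b=L-a=12/5):
  M_2 = M₀x/L  [x≤a] = 4·(12/5)/6 = 8/5 kN·m
Load 3 — triangular load w₀=9 kN/m (0→w₀ over full span):
  M_3 = w₀Lx/6 - w₀x³/(6L) = 9·6·(12/5)/6 - 9·(12/5)³/(6·6) = 2268/125 kN·m
Load 4 — applied couple M₀=14 kN·m at a=3 m (b=L-a=3):
  M_4 = M₀x/L  [x≤a] = 14·(12/5)/6 = 28/5 kN·m
Superposition: M = Σ M_i = 4788/125 kN·m ≈ 38.304000 kN·m

M(12/5) = 4788/125 kN·m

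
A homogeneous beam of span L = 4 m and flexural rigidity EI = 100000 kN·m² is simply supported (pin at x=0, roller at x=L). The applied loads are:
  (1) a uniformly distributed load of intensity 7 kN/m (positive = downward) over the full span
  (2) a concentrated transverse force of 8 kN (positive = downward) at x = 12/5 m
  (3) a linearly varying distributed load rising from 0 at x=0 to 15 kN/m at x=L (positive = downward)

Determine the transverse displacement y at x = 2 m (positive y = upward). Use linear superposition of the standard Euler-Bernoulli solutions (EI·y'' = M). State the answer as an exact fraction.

y(2) = -21901/37500000 m

Load 1 — uniform load w=7 kN/m over full span:
  y_1 = -wx(L³-2Lx²+x³)/(24EI) = -7·2·(4³-2·4·2²+2³)/(24·100000) = -7/30000 m
Load 2 — point force P=8 kN at a=12/5 m (b=L-a=8/5):
  y_2 = -Pbx(L²-b²-x²)/(6LEI)  [x≤a] = -8·(8/5)·2·(4²-(8/5)²-2²)/(6·4·100000) = -118/1171875 m
Load 3 — triangular load w₀=15 kN/m (0→w₀ over full span):
  y_3 = -w₀x(7L⁴-10L²x²+3x⁴)/(360LEI) = -15·2·(7·4⁴-10·4²·2²+3·2⁴)/(360·4·100000) = -1/4000 m
Superposition: y = Σ y_i = -21901/37500000 m ≈ -0.000584 m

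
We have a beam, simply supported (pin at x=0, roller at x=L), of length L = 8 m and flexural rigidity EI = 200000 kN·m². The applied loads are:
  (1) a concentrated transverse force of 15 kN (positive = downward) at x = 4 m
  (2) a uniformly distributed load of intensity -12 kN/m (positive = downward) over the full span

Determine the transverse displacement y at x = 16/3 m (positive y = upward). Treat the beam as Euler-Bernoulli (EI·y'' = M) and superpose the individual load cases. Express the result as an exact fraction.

y(16/3) = 1063/506250 m

Load 1 — point force P=15 kN at a=4 m (b=L-a=4):
  y_1 = -Pa(L-x)(2Lx-a²-x²)/(6LEI)  [x>a] = -15·4·(8-(16/3))·(2·8·(16/3)-4²-(16/3)²)/(6·8·200000) = -23/33750 m
Load 2 — uniform load w=-12 kN/m over full span:
  y_2 = -wx(L³-2Lx²+x³)/(24EI) = -(-12)·(16/3)·(8³-2·8·(16/3)²+(16/3)³)/(24·200000) = 704/253125 m
Superposition: y = Σ y_i = 1063/506250 m ≈ 0.002100 m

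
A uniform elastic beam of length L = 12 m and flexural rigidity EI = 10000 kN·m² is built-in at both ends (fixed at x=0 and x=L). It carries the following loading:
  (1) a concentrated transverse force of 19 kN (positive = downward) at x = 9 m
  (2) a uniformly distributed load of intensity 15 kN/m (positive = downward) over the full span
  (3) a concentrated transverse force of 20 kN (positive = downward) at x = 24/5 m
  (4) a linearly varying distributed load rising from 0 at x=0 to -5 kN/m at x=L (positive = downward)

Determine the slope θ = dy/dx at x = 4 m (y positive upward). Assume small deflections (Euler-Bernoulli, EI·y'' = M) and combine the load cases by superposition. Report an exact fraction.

θ(4) = -41651/2250000 rad

Load 1 — point force P=19 kN at a=9 m (b=L-a=3):
  θ_1 = -Pb²x(2aL-(3a+b)x)/(2L³EI)  [x≤a] = -19·3²·4·(2·9·12-(3·9+3)·4)/(2·12³·10000) = -19/10000 rad
Load 2 — uniform load w=15 kN/m over full span:
  θ_2 = -wx(L-x)(L-2x)/(12EI) = -15·4·(12-4)·(12-2·4)/(12·10000) = -2/125 rad
Load 3 — point force P=20 kN at a=24/5 m (b=L-a=36/5):
  θ_3 = -Pb²x(2aL-(3a+b)x)/(2L³EI)  [x≤a] = -20·(36/5)²·4·(2·(24/5)·12-(3·(24/5)+(36/5))·4)/(2·12³·10000) = -54/15625 rad
Load 4 — triangular load w₀=-5 kN/m (0→w₀ over full span):
  θ_4 = -w₀(2x(L-x)(L-2x)(x+2L)+x²(L-x)²)/(120LEI) = -(-5)·(2·4·(12-4)·(12-2·4)·(4+2·12)+4²·(12-4)²)/(120·12·10000) = 16/5625 rad
Superposition: θ = Σ θ_i = -41651/2250000 rad ≈ -0.018512 rad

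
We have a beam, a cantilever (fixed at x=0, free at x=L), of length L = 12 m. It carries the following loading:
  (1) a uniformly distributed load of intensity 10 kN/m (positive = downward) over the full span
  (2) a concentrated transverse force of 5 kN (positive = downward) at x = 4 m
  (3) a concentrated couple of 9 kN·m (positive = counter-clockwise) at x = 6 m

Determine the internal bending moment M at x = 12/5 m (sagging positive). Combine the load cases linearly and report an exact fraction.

Load 1 — uniform load w=10 kN/m over full span:
  M_1 = -w(L-x)²/2 = -10·(12-(12/5))²/2 = -2304/5 kN·m
Load 2 — point force P=5 kN at a=4 m (b=L-a=8):
  M_2 = -P(a-x)  [x≤a] = -5·(4-(12/5)) = -8 kN·m
Load 3 — applied couple M₀=9 kN·m at a=6 m (b=L-a=6):
  M_3 = M₀  [x≤a] = 9 = 9 kN·m
Superposition: M = Σ M_i = -2299/5 kN·m ≈ -459.800000 kN·m

M(12/5) = -2299/5 kN·m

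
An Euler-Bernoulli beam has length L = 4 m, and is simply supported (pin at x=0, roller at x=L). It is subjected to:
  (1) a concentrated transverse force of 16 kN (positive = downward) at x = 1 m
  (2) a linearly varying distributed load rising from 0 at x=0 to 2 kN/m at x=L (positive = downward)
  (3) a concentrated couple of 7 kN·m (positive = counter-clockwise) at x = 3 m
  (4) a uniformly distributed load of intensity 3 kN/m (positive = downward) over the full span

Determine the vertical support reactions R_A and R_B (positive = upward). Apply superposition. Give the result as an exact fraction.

R_A = 253/12 kN, R_B = 131/12 kN

Load 1 — point force P=16 kN at a=1 m (b=L-a=3):
  R_A = Pb/L = 16·3/4 = 12 kN
  R_B = Pa/L = 16·1/4 = 4 kN
Load 2 — triangular load w₀=2 kN/m (0→w₀ over full span):
  R_A = w₀L/6 = 2·4/6 = 4/3 kN
  R_B = w₀L/3 = 2·4/3 = 8/3 kN
Load 3 — applied couple M₀=7 kN·m at a=3 m (b=L-a=1):
  R_A = M₀/L = 7/4 kN
  R_B = -M₀/L = -7/4 kN
Load 4 — uniform load w=3 kN/m over full span:
  R_A = wL/2 = 3·4/2 = 6 kN
  R_B = wL/2 = 3·4/2 = 6 kN
Superposition: R_A = 253/12 kN, R_B = 131/12 kN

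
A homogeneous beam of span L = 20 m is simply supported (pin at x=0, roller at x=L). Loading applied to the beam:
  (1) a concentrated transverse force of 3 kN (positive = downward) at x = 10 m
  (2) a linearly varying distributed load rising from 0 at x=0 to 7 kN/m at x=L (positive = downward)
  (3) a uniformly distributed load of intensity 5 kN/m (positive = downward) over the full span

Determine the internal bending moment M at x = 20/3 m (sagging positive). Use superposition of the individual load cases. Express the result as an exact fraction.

M(20/3) = 30010/81 kN·m

Load 1 — point force P=3 kN at a=10 m (b=L-a=10):
  M_1 = Pbx/L  [x≤a] = 3·10·(20/3)/20 = 10 kN·m
Load 2 — triangular load w₀=7 kN/m (0→w₀ over full span):
  M_2 = w₀Lx/6 - w₀x³/(6L) = 7·20·(20/3)/6 - 7·(20/3)³/(6·20) = 11200/81 kN·m
Load 3 — uniform load w=5 kN/m over full span:
  M_3 = wx(L-x)/2 = 5·(20/3)·(20-(20/3))/2 = 2000/9 kN·m
Superposition: M = Σ M_i = 30010/81 kN·m ≈ 370.493827 kN·m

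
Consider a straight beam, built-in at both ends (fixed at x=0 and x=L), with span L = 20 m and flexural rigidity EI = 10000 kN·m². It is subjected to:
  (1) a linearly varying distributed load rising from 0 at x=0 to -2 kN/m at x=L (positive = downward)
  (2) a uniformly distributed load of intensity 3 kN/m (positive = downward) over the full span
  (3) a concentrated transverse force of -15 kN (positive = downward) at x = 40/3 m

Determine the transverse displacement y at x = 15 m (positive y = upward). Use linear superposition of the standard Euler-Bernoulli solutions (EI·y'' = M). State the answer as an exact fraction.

Load 1 — triangular load w₀=-2 kN/m (0→w₀ over full span):
  y_1 = -w₀x²(L-x)²(x+2L)/(120LEI) = -(-2)·15²·(20-15)²·(15+2·20)/(120·20·10000) = 33/1280 m
Load 2 — uniform load w=3 kN/m over full span:
  y_2 = -wx²(L-x)²/(24EI) = -3·15²·(20-15)²/(24·10000) = -9/128 m
Load 3 — point force P=-15 kN at a=40/3 m (b=L-a=20/3):
  y_3 = -Pa²(L-x)²(3bL-(3b+a)(L-x))/(6L³EI)  [x>a] = -(-15)·(40/3)²·(20-15)²·(3·(20/3)·20-(3·(20/3)+(40/3))·(20-15))/(6·20³·10000) = 7/216 m
Superposition: y = Σ y_i = -419/34560 m ≈ -0.012124 m

y(15) = -419/34560 m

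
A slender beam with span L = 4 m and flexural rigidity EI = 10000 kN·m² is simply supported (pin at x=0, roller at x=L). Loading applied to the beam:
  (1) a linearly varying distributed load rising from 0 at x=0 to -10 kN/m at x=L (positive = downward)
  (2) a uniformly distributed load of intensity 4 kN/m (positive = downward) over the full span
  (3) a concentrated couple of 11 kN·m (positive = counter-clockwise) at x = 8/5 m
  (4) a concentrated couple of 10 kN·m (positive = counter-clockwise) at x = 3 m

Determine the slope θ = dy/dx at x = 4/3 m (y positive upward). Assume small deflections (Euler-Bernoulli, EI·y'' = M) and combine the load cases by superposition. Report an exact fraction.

θ(4/3) = 37631/243000000 rad

Load 1 — triangular load w₀=-10 kN/m (0→w₀ over full span):
  θ_1 = -w₀(7L⁴-30L²x²+15x⁴)/(360LEI) = -(-10)·(7·4⁴-30·4²·(4/3)²+15·(4/3)⁴)/(360·4·10000) = 104/151875 rad
Load 2 — uniform load w=4 kN/m over full span:
  θ_2 = -w(L³-6Lx²+4x³)/(24EI) = -4·(4³-6·4·(4/3)²+4·(4/3)³)/(24·10000) = -26/50625 rad
Load 3 — applied couple M₀=11 kN·m at a=8/5 m (b=L-a=12/5):
  θ_3 = (M₀x²/(2L)+C₁)/EI  [x≤a] with C₁=M₀(3b²-L²)/(6L)=44/75 = (11·(4/3)²/(2·4)+(44/75))/10000 = 341/1125000 rad
Load 4 — applied couple M₀=10 kN·m at a=3 m (b=L-a=1):
  θ_4 = (M₀x²/(2L)+C₁)/EI  [x≤a] with C₁=M₀(3b²-L²)/(6L)=-65/12 = (10·(4/3)²/(2·4)+(-65/12))/10000 = -23/72000 rad
Superposition: θ = Σ θ_i = 37631/243000000 rad ≈ 0.000155 rad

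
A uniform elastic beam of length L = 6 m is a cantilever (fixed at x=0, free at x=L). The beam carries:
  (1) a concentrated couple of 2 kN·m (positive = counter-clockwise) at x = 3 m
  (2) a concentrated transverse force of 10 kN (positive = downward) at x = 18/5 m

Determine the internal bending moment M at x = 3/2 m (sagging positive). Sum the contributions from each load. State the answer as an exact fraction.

Load 1 — applied couple M₀=2 kN·m at a=3 m (b=L-a=3):
  M_1 = M₀  [x≤a] = 2 = 2 kN·m
Load 2 — point force P=10 kN at a=18/5 m (b=L-a=12/5):
  M_2 = -P(a-x)  [x≤a] = -10·((18/5)-(3/2)) = -21 kN·m
Superposition: M = Σ M_i = -19 kN·m ≈ -19.000000 kN·m

M(3/2) = -19 kN·m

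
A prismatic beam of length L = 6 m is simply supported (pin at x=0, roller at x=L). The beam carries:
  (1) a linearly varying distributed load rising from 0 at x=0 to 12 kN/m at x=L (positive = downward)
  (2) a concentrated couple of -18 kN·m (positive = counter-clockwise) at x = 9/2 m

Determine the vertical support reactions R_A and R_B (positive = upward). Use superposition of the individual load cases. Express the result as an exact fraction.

R_A = 9 kN, R_B = 27 kN

Load 1 — triangular load w₀=12 kN/m (0→w₀ over full span):
  R_A = w₀L/6 = 12·6/6 = 12 kN
  R_B = w₀L/3 = 12·6/3 = 24 kN
Load 2 — applied couple M₀=-18 kN·m at a=9/2 m (b=L-a=3/2):
  R_A = M₀/L = (-18)/6 = -3 kN
  R_B = -M₀/L = -(-18)/6 = 3 kN
Superposition: R_A = 9 kN, R_B = 27 kN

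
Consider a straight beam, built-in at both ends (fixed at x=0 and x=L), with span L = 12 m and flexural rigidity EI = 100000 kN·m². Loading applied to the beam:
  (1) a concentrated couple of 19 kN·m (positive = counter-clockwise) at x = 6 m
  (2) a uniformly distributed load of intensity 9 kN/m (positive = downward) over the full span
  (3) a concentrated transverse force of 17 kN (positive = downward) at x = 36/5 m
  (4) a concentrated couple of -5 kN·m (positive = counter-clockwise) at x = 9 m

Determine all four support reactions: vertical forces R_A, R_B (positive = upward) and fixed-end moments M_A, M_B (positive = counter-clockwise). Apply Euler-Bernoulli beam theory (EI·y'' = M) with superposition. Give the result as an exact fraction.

R_A = 247561/4000 kN, M_A = 261543/2000 kN·m, R_B = 252439/4000 kN, M_B = -263377/2000 kN·m

Load 1 — applied couple M₀=19 kN·m at a=6 m (b=L-a=6):
  R_A = 6M₀ab/L³ = 6·19·6·6/12³ = 19/8 kN
  M_A = M₀b(2a-b)/L² = 19·6·(2·6-6)/12² = 19/4 kN·m
  R_B = -6M₀ab/L³ = -6·19·6·6/12³ = -19/8 kN
  M_B = M₀a(2b-a)/L² = 19·6·(2·6-6)/12² = 19/4 kN·m
Load 2 — uniform load w=9 kN/m over full span:
  R_A = wL/2 = 9·12/2 = 54 kN
  M_A = wL²/12 = 9·12²/12 = 108 kN·m
  R_B = wL/2 = 9·12/2 = 54 kN
  M_B = -wL²/12 = -9·12²/12 = -108 kN·m
Load 3 — point force P=17 kN at a=36/5 m (b=L-a=24/5):
  R_A = Pb²(3a+b)/L³ = 17·(24/5)²·(3·(36/5)+(24/5))/12³ = 748/125 kN
  M_A = Pab²/L² = 17·(36/5)·(24/5)²/12² = 2448/125 kN·m
  R_B = Pa²(a+3b)/L³ = 17·(36/5)²·((36/5)+3·(24/5))/12³ = 1377/125 kN
  M_B = -Pa²b/L² = -17·(36/5)²·(24/5)/12² = -3672/125 kN·m
Load 4 — applied couple M₀=-5 kN·m at a=9 m (b=L-a=3):
  R_A = 6M₀ab/L³ = 6·(-5)·9·3/12³ = -15/32 kN
  M_A = M₀b(2a-b)/L² = (-5)·3·(2·9-3)/12² = -25/16 kN·m
  R_B = -6M₀ab/L³ = -6·(-5)·9·3/12³ = 15/32 kN
  M_B = M₀a(2b-a)/L² = (-5)·9·(2·3-9)/12² = 15/16 kN·m
Superposition: R_A = 247561/4000 kN, M_A = 261543/2000 kN·m, R_B = 252439/4000 kN, M_B = -263377/2000 kN·m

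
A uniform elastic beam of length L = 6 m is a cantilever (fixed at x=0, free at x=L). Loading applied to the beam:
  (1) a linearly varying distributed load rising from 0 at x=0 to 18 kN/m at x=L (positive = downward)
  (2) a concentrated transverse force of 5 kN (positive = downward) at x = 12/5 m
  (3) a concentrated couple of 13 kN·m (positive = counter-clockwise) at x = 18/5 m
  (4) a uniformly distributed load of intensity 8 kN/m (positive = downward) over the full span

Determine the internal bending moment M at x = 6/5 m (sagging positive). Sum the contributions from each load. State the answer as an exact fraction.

Load 1 — triangular load w₀=18 kN/m (0→w₀ over full span):
  M_1 = w₀Lx/2 - w₀L²/3 - w₀x³/(6L) = 18·6·(6/5)/2 - 18·6²/3 - 18·(6/5)³/(6·6) = -19008/125 kN·m
Load 2 — point force P=5 kN at a=12/5 m (b=L-a=18/5):
  M_2 = -P(a-x)  [x≤a] = -5·((12/5)-(6/5)) = -6 kN·m
Load 3 — applied couple M₀=13 kN·m at a=18/5 m (b=L-a=12/5):
  M_3 = M₀  [x≤a] = 13 = 13 kN·m
Load 4 — uniform load w=8 kN/m over full span:
  M_4 = -w(L-x)²/2 = -8·(6-(6/5))²/2 = -2304/25 kN·m
Superposition: M = Σ M_i = -29653/125 kN·m ≈ -237.224000 kN·m

M(6/5) = -29653/125 kN·m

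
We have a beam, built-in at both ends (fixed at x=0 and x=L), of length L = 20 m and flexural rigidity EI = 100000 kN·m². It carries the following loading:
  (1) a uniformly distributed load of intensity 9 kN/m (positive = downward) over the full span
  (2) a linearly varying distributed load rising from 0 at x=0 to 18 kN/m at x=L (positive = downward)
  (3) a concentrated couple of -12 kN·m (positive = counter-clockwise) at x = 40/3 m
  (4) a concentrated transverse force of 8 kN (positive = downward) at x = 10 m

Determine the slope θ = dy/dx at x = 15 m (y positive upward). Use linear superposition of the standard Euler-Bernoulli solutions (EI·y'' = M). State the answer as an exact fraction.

Load 1 — uniform load w=9 kN/m over full span:
  θ_1 = -wx(L-x)(L-2x)/(12EI) = -9·15·(20-15)·(20-2·15)/(12·100000) = 9/1600 rad
Load 2 — triangular load w₀=18 kN/m (0→w₀ over full span):
  θ_2 = -w₀(2x(L-x)(L-2x)(x+2L)+x²(L-x)²)/(120LEI) = -18·(2·15·(20-15)·(20-2·15)·(15+2·20)+15²·(20-15)²)/(120·20·100000) = 369/64000 rad
Load 3 — applied couple M₀=-12 kN·m at a=40/3 m (b=L-a=20/3):
  θ_3 = (R_Ax²/2 - M_Ax - M₀(x-a))/EI  [x>a] with R_A=-4/5, M_A=-4 = ((-4/5)·15²/2 - (-4)·15 - (-12)·(15-(40/3)))/100000 = -1/10000 rad
Load 4 — point force P=8 kN at a=10 m (b=L-a=10):
  θ_4 = Pa²(L-x)(2bL-(3b+a)(L-x))/(2L³EI)  [x>a] = 8·10²·(20-15)·(2·10·20-(3·10+10)·(20-15))/(2·20³·100000) = 1/2000 rad
Superposition: θ = Σ θ_i = 3773/320000 rad ≈ 0.011791 rad

θ(15) = 3773/320000 rad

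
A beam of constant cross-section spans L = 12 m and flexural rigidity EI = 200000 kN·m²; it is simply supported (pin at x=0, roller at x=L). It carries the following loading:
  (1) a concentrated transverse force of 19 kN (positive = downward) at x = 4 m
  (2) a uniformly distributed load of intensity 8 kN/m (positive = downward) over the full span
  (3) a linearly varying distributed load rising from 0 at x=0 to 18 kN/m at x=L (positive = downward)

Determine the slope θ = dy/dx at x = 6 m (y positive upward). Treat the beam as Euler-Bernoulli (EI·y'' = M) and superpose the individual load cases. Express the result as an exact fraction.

θ(6) = -751/9000000 rad

Load 1 — point force P=19 kN at a=4 m (b=L-a=8):
  θ_1 = -Pa(2L²-6Lx+3x²+a²)/(6LEI)  [x>a] = -19·4·(2·12²-6·12·6+3·6²+4²)/(6·12·200000) = 19/180000 rad
Load 2 — uniform load w=8 kN/m over full span:
  θ_2 = -w(L³-6Lx²+4x³)/(24EI) = -8·(12³-6·12·6²+4·6³)/(24·200000) = 0 rad
Load 3 — triangular load w₀=18 kN/m (0→w₀ over full span):
  θ_3 = -w₀(7L⁴-30L²x²+15x⁴)/(360LEI) = -18·(7·12⁴-30·12²·6²+15·6⁴)/(360·12·200000) = -189/1000000 rad
Superposition: θ = Σ θ_i = -751/9000000 rad ≈ -0.000083 rad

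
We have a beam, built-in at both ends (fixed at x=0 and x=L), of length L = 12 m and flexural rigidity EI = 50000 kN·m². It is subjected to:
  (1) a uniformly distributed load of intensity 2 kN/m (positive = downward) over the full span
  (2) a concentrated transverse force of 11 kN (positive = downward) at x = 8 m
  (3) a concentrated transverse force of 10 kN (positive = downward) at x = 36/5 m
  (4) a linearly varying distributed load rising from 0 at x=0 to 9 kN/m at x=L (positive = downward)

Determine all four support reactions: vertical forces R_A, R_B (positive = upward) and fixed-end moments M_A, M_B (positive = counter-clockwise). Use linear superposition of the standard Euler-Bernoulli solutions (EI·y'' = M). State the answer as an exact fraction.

R_A = 23336/675 kN, M_A = 19912/225 kN·m, R_B = 43489/675 kN, M_B = -28268/225 kN·m

Load 1 — uniform load w=2 kN/m over full span:
  R_A = wL/2 = 2·12/2 = 12 kN
  M_A = wL²/12 = 2·12²/12 = 24 kN·m
  R_B = wL/2 = 2·12/2 = 12 kN
  M_B = -wL²/12 = -2·12²/12 = -24 kN·m
Load 2 — point force P=11 kN at a=8 m (b=L-a=4):
  R_A = Pb²(3a+b)/L³ = 11·4²·(3·8+4)/12³ = 77/27 kN
  M_A = Pab²/L² = 11·8·4²/12² = 88/9 kN·m
  R_B = Pa²(a+3b)/L³ = 11·8²·(8+3·4)/12³ = 220/27 kN
  M_B = -Pa²b/L² = -11·8²·4/12² = -176/9 kN·m
Load 3 — point force P=10 kN at a=36/5 m (b=L-a=24/5):
  R_A = Pb²(3a+b)/L³ = 10·(24/5)²·(3·(36/5)+(24/5))/12³ = 88/25 kN
  M_A = Pab²/L² = 10·(36/5)·(24/5)²/12² = 288/25 kN·m
  R_B = Pa²(a+3b)/L³ = 10·(36/5)²·((36/5)+3·(24/5))/12³ = 162/25 kN
  M_B = -Pa²b/L² = -10·(36/5)²·(24/5)/12² = -432/25 kN·m
Load 4 — triangular load w₀=9 kN/m (0→w₀ over full span):
  R_A = 3w₀L/20 = 3·9·12/20 = 81/5 kN
  M_A = w₀L²/30 = 9·12²/30 = 216/5 kN·m
  R_B = 7w₀L/20 = 7·9·12/20 = 189/5 kN
  M_B = -w₀L²/20 = -9·12²/20 = -324/5 kN·m
Superposition: R_A = 23336/675 kN, M_A = 19912/225 kN·m, R_B = 43489/675 kN, M_B = -28268/225 kN·m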